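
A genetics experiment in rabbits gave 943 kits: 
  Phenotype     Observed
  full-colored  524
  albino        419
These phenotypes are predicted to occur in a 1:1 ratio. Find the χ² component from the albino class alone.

The 1:1 ratio has 2 parts, so with N = 943 the expected counts are:
  full-colored: 943 × 1/2 = 471.5
  albino: 943 × 1/2 = 471.5
Contribution of albino: (419 − 471.5)² / 471.5 = 5.8457

5.846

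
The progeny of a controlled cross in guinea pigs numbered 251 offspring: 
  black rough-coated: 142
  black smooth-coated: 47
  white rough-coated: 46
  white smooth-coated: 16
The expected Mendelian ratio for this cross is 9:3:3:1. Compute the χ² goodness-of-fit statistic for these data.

Expected counts for N = 251 under a 9:3:3:1 ratio (total parts = 16):
  black rough-coated: 251 × 9/16 = 141.1875
  black smooth-coated: 251 × 3/16 = 47.0625
  white rough-coated: 251 × 3/16 = 47.0625
  white smooth-coated: 251 × 1/16 = 15.6875
χ² = Σ (O − E)² / E
  black rough-coated: (142 − 141.1875)² / 141.1875 = 0.0047
  black smooth-coated: (47 − 47.0625)² / 47.0625 = 0.0001
  white rough-coated: (46 − 47.0625)² / 47.0625 = 0.0240
  white smooth-coated: (16 − 15.6875)² / 15.6875 = 0.0062
χ² = 0.0047 + 0.0001 + 0.0240 + 0.0062 = 0.035

0.035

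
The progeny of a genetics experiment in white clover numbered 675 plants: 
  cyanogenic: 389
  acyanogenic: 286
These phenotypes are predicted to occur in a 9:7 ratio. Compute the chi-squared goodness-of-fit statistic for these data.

0.522

The 9:7 ratio has 16 parts, so with N = 675 the expected counts are:
  cyanogenic: 675 × 9/16 = 379.6875
  acyanogenic: 675 × 7/16 = 295.3125
χ² = Σ (O − E)² / E
  cyanogenic: (389 − 379.6875)² / 379.6875 = 0.2284
  acyanogenic: (286 − 295.3125)² / 295.3125 = 0.2937
χ² = 0.2284 + 0.2937 = 0.5221 ≈ 0.522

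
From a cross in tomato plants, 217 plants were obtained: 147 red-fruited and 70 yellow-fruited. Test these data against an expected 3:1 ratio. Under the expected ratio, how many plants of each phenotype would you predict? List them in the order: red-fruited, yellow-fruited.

Total ratio parts = 4. Expected numbers out of 217:
  red-fruited: 217 × 3/4 = 162.75
  yellow-fruited: 217 × 1/4 = 54.25

162.75, 54.25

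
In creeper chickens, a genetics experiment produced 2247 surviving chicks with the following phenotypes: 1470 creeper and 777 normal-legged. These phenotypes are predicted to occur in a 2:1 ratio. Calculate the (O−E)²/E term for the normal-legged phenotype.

1.047

Under the 2:1 hypothesis (Σ ratio = 3, N = 2247):
  creeper: 2247 × 2/3 = 1498
  normal-legged: 2247 × 1/3 = 749
Contribution of normal-legged: (777 − 749)² / 749 = 1.0467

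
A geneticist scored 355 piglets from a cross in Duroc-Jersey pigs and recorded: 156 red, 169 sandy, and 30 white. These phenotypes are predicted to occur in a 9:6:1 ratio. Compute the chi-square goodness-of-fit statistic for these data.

21.977

Under the 9:6:1 hypothesis (Σ ratio = 16, N = 355):
  red: 355 × 9/16 = 199.6875
  sandy: 355 × 6/16 = 133.125
  white: 355 × 1/16 = 22.1875
χ² = Σ (O − E)² / E
  red: (156 − 199.6875)² / 199.6875 = 9.5579
  sandy: (169 − 133.125)² / 133.125 = 9.6677
  white: (30 − 22.1875)² / 22.1875 = 2.7509
χ² = 9.5579 + 9.6677 + 2.7509 = 21.9765 ≈ 21.977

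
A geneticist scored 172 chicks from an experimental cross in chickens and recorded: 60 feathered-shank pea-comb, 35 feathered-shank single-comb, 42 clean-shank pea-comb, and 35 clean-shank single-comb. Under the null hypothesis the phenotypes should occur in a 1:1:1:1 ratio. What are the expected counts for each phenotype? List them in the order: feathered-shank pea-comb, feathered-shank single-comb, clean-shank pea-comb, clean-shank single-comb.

43, 43, 43, 43

Expected counts for N = 172 under a 1:1:1:1 ratio (total parts = 4):
  feathered-shank pea-comb: 172 × 1/4 = 43
  feathered-shank single-comb: 172 × 1/4 = 43
  clean-shank pea-comb: 172 × 1/4 = 43
  clean-shank single-comb: 172 × 1/4 = 43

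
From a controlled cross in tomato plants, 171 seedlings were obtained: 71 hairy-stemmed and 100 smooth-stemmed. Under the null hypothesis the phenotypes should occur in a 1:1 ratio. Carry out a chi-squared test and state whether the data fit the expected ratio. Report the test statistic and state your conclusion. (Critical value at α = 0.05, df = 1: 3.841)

4.918; not consistent

The 1:1 ratio has 2 parts, so with N = 171 the expected counts are:
  hairy-stemmed: 171 × 1/2 = 85.5
  smooth-stemmed: 171 × 1/2 = 85.5
χ² = Σ (O − E)² / E
  hairy-stemmed: (71 − 85.5)² / 85.5 = 2.4591
  smooth-stemmed: (100 − 85.5)² / 85.5 = 2.4591
χ² = 2.4591 + 2.4591 = 4.9182 ≈ 4.918
Degrees of freedom = 2 − 1 = 1; critical value at α = 0.05 is 3.841.
Since 4.918 > 3.841, we reject the null hypothesis — the data do not fit the 1:1 ratio.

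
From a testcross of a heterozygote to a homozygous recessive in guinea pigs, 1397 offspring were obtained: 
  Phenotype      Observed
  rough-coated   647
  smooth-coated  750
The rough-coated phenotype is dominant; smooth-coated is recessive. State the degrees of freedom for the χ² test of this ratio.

A testcross of a heterozygote (Aa × aa) gives a 1:1 phenotypic ratio.
A goodness-of-fit test with 2 phenotype classes has df = 2 − 1 = 1.

1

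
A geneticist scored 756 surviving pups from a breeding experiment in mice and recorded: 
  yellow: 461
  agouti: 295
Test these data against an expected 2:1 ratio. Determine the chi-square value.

11.006

The 2:1 ratio has 3 parts, so with N = 756 the expected counts are:
  yellow: 756 × 2/3 = 504
  agouti: 756 × 1/3 = 252
χ² = Σ (O − E)² / E
  yellow: (461 − 504)² / 504 = 3.6687
  agouti: (295 − 252)² / 252 = 7.3373
χ² = 3.6687 + 7.3373 = 11.006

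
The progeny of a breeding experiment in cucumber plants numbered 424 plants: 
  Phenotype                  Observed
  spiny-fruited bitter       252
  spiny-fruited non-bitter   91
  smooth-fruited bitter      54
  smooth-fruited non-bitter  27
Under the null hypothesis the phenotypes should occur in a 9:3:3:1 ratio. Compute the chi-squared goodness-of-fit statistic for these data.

Under the 9:3:3:1 hypothesis (Σ ratio = 16, N = 424):
  spiny-fruited bitter: 424 × 9/16 = 238.5
  spiny-fruited non-bitter: 424 × 3/16 = 79.5
  smooth-fruited bitter: 424 × 3/16 = 79.5
  smooth-fruited non-bitter: 424 × 1/16 = 26.5
χ² = Σ (O − E)² / E
  spiny-fruited bitter: (252 − 238.5)² / 238.5 = 0.7642
  spiny-fruited non-bitter: (91 − 79.5)² / 79.5 = 1.6635
  smooth-fruited bitter: (54 − 79.5)² / 79.5 = 8.1792
  smooth-fruited non-bitter: (27 − 26.5)² / 26.5 = 0.0094
χ² = 0.7642 + 1.6635 + 8.1792 + 0.0094 = 10.6163 ≈ 10.616

10.616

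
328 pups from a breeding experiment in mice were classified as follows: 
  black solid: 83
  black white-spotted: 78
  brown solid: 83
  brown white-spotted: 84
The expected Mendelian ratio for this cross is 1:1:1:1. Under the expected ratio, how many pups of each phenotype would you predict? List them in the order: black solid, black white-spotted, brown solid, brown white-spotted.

82, 82, 82, 82

Total ratio parts = 4. Expected numbers out of 328:
  black solid: 328 × 1/4 = 82
  black white-spotted: 328 × 1/4 = 82
  brown solid: 328 × 1/4 = 82
  brown white-spotted: 328 × 1/4 = 82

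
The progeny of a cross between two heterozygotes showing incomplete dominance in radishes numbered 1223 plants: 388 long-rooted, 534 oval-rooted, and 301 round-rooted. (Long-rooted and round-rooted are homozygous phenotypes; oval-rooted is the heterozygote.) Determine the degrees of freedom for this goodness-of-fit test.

With incomplete dominance, a heterozygote × heterozygote cross gives a 1:2:1 phenotypic ratio.
A goodness-of-fit test with 3 phenotype classes has df = 3 − 1 = 2.

2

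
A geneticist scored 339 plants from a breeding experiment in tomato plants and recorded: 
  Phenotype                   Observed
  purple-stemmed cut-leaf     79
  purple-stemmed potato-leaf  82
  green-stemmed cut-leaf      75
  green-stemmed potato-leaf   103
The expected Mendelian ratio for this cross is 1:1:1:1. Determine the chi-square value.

5.531

Under the 1:1:1:1 hypothesis (Σ ratio = 4, N = 339):
  purple-stemmed cut-leaf: 339 × 1/4 = 84.75
  purple-stemmed potato-leaf: 339 × 1/4 = 84.75
  green-stemmed cut-leaf: 339 × 1/4 = 84.75
  green-stemmed potato-leaf: 339 × 1/4 = 84.75
χ² = Σ (O − E)² / E
  purple-stemmed cut-leaf: (79 − 84.75)² / 84.75 = 0.3901
  purple-stemmed potato-leaf: (82 − 84.75)² / 84.75 = 0.0892
  green-stemmed cut-leaf: (75 − 84.75)² / 84.75 = 1.1217
  green-stemmed potato-leaf: (103 − 84.75)² / 84.75 = 3.9299
χ² = 0.3901 + 0.0892 + 1.1217 + 3.9299 = 5.5309 ≈ 5.531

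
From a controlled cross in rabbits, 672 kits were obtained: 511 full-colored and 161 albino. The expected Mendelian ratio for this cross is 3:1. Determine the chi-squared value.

Total ratio parts = 4. Expected numbers out of 672:
  full-colored: 672 × 3/4 = 504
  albino: 672 × 1/4 = 168
χ² = Σ (O − E)² / E
  full-colored: (511 − 504)² / 504 = 0.0972
  albino: (161 − 168)² / 168 = 0.2917
χ² = 0.0972 + 0.2917 = 0.3889 ≈ 0.389

0.389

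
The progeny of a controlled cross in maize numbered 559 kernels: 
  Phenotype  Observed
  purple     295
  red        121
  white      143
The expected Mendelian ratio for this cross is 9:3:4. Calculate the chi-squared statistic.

The 9:3:4 ratio has 16 parts, so with N = 559 the expected counts are:
  purple: 559 × 9/16 = 314.4375
  red: 559 × 3/16 = 104.8125
  white: 559 × 4/16 = 139.75
χ² = Σ (O − E)² / E
  purple: (295 − 314.4375)² / 314.4375 = 1.2016
  red: (121 − 104.8125)² / 104.8125 = 2.5000
  white: (143 − 139.75)² / 139.75 = 0.0756
χ² = 1.2016 + 2.5000 + 0.0756 = 3.7772 ≈ 3.777

3.777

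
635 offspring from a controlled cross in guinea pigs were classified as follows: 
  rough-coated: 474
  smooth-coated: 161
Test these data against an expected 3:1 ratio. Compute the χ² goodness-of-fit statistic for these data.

0.043

Under the 3:1 hypothesis (Σ ratio = 4, N = 635):
  rough-coated: 635 × 3/4 = 476.25
  smooth-coated: 635 × 1/4 = 158.75
χ² = Σ (O − E)² / E
  rough-coated: (474 − 476.25)² / 476.25 = 0.0106
  smooth-coated: (161 − 158.75)² / 158.75 = 0.0319
χ² = 0.0106 + 0.0319 = 0.0425 ≈ 0.043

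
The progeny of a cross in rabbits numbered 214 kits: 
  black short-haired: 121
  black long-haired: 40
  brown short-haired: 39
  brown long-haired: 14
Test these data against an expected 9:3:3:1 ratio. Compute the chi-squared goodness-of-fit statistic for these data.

Under the 9:3:3:1 hypothesis (Σ ratio = 16, N = 214):
  black short-haired: 214 × 9/16 = 120.375
  black long-haired: 214 × 3/16 = 40.125
  brown short-haired: 214 × 3/16 = 40.125
  brown long-haired: 214 × 1/16 = 13.375
χ² = Σ (O − E)² / E
  black short-haired: (121 − 120.375)² / 120.375 = 0.0032
  black long-haired: (40 − 40.125)² / 40.125 = 0.0004
  brown short-haired: (39 − 40.125)² / 40.125 = 0.0315
  brown long-haired: (14 − 13.375)² / 13.375 = 0.0292
χ² = 0.0032 + 0.0004 + 0.0315 + 0.0292 = 0.0643 ≈ 0.064

0.064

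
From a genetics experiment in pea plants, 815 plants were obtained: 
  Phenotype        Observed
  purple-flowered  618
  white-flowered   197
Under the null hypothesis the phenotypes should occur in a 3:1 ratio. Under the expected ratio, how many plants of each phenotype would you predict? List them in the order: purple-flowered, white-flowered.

611.25, 203.75

Expected counts for N = 815 under a 3:1 ratio (total parts = 4):
  purple-flowered: 815 × 3/4 = 611.25
  white-flowered: 815 × 1/4 = 203.75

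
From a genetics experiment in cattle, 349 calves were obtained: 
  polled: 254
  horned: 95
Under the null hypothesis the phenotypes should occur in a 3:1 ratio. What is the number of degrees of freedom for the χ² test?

1

A goodness-of-fit test with 2 phenotype classes has df = 2 − 1 = 1.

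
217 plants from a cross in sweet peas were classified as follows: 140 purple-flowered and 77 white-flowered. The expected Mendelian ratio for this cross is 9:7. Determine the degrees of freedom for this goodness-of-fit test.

A goodness-of-fit test with 2 phenotype classes has df = 2 − 1 = 1.

1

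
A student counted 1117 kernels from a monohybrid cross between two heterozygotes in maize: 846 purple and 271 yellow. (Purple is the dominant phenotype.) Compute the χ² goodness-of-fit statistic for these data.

For a monohybrid cross between heterozygotes with complete dominance, the expected phenotypic ratio is 3:1.
Total ratio parts = 4. Expected numbers out of 1117:
  purple: 1117 × 3/4 = 837.75
  yellow: 1117 × 1/4 = 279.25
χ² = Σ (O − E)² / E
  purple: (846 − 837.75)² / 837.75 = 0.0812
  yellow: (271 − 279.25)² / 279.25 = 0.2437
χ² = 0.0812 + 0.2437 = 0.3249 ≈ 0.325

0.325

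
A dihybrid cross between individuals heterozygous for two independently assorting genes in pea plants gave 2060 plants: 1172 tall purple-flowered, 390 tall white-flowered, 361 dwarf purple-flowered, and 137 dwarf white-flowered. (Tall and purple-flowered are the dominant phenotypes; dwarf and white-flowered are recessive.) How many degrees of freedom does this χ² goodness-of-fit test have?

A dihybrid F₂ with independent assortment and complete dominance at both loci gives a 9:3:3:1 phenotypic ratio.
A goodness-of-fit test with 4 phenotype classes has df = 4 − 1 = 3.

3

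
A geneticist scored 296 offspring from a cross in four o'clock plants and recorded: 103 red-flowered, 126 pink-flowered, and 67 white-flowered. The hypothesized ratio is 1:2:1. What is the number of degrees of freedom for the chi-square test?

A goodness-of-fit test with 3 phenotype classes has df = 3 − 1 = 2.

2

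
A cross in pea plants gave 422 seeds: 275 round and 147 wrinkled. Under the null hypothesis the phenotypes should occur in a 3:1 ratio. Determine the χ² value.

The 3:1 ratio has 4 parts, so with N = 422 the expected counts are:
  round: 422 × 3/4 = 316.5
  wrinkled: 422 × 1/4 = 105.5
χ² = Σ (O − E)² / E
  round: (275 − 316.5)² / 316.5 = 5.4415
  wrinkled: (147 − 105.5)² / 105.5 = 16.3246
χ² = 5.4415 + 16.3246 = 21.7661 ≈ 21.766

21.766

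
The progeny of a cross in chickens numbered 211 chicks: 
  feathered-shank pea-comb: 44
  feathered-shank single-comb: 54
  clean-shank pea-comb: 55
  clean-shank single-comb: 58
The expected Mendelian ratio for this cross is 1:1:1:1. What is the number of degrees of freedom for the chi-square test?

A goodness-of-fit test with 4 phenotype classes has df = 4 − 1 = 3.

3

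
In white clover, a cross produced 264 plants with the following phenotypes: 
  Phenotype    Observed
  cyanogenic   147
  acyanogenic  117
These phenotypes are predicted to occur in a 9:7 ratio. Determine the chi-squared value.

0.035

Total ratio parts = 16. Expected numbers out of 264:
  cyanogenic: 264 × 9/16 = 148.5
  acyanogenic: 264 × 7/16 = 115.5
χ² = Σ (O − E)² / E
  cyanogenic: (147 − 148.5)² / 148.5 = 0.0152
  acyanogenic: (117 − 115.5)² / 115.5 = 0.0195
χ² = 0.0152 + 0.0195 = 0.0347 ≈ 0.035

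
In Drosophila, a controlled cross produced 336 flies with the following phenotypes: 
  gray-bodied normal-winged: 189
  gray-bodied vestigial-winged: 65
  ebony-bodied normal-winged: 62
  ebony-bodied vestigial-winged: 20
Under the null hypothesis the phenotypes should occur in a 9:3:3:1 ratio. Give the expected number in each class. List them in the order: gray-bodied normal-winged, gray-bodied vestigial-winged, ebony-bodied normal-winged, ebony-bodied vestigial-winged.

189, 63, 63, 21

Total ratio parts = 16. Expected numbers out of 336:
  gray-bodied normal-winged: 336 × 9/16 = 189
  gray-bodied vestigial-winged: 336 × 3/16 = 63
  ebony-bodied normal-winged: 336 × 3/16 = 63
  ebony-bodied vestigial-winged: 336 × 1/16 = 21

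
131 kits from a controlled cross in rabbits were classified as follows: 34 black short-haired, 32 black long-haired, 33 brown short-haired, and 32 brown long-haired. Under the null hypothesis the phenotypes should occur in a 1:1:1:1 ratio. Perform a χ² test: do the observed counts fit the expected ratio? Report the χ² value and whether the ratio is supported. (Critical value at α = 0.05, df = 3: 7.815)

0.084; consistent

Expected counts for N = 131 under a 1:1:1:1 ratio (total parts = 4):
  black short-haired: 131 × 1/4 = 32.75
  black long-haired: 131 × 1/4 = 32.75
  brown short-haired: 131 × 1/4 = 32.75
  brown long-haired: 131 × 1/4 = 32.75
χ² = Σ (O − E)² / E
  black short-haired: (34 − 32.75)² / 32.75 = 0.0477
  black long-haired: (32 − 32.75)² / 32.75 = 0.0172
  brown short-haired: (33 − 32.75)² / 32.75 = 0.0019
  brown long-haired: (32 − 32.75)² / 32.75 = 0.0172
χ² = 0.0477 + 0.0172 + 0.0019 + 0.0172 = 0.084
Degrees of freedom = 4 − 1 = 3; critical value at α = 0.05 is 7.815.
Since 0.084 < 7.815, we fail to reject the null hypothesis — the data are consistent with the 1:1:1:1 ratio.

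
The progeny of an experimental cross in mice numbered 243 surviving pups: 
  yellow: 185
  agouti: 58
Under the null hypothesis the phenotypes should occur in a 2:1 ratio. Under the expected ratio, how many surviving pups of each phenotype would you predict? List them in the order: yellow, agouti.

Under the 2:1 hypothesis (Σ ratio = 3, N = 243):
  yellow: 243 × 2/3 = 162
  agouti: 243 × 1/3 = 81

162, 81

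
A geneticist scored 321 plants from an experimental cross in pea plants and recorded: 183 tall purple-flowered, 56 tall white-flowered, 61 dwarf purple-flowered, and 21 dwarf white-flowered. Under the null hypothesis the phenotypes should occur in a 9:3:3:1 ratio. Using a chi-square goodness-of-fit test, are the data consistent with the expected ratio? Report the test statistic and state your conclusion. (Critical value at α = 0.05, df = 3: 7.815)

0.379; consistent

Under the 9:3:3:1 hypothesis (Σ ratio = 16, N = 321):
  tall purple-flowered: 321 × 9/16 = 180.5625
  tall white-flowered: 321 × 3/16 = 60.1875
  dwarf purple-flowered: 321 × 3/16 = 60.1875
  dwarf white-flowered: 321 × 1/16 = 20.0625
χ² = Σ (O − E)² / E
  tall purple-flowered: (183 − 180.5625)² / 180.5625 = 0.0329
  tall white-flowered: (56 − 60.1875)² / 60.1875 = 0.2913
  dwarf purple-flowered: (61 − 60.1875)² / 60.1875 = 0.0110
  dwarf white-flowered: (21 − 20.0625)² / 20.0625 = 0.0438
χ² = 0.0329 + 0.2913 + 0.0110 + 0.0438 = 0.379
Degrees of freedom = 4 − 1 = 3; critical value at α = 0.05 is 7.815.
Since 0.379 < 7.815, we fail to reject the null hypothesis — the data are consistent with the 9:3:3:1 ratio.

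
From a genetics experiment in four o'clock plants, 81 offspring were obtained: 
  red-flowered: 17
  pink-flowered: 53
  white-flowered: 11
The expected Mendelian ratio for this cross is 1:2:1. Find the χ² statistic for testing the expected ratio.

Under the 1:2:1 hypothesis (Σ ratio = 4, N = 81):
  red-flowered: 81 × 1/4 = 20.25
  pink-flowered: 81 × 2/4 = 40.5
  white-flowered: 81 × 1/4 = 20.25
χ² = Σ (O − E)² / E
  red-flowered: (17 − 20.25)² / 20.25 = 0.5216
  pink-flowered: (53 − 40.5)² / 40.5 = 3.8580
  white-flowered: (11 − 20.25)² / 20.25 = 4.2253
χ² = 0.5216 + 3.8580 + 4.2253 = 8.6049 ≈ 8.605

8.605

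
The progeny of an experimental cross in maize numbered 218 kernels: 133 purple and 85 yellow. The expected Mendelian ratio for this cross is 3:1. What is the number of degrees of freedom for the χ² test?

A goodness-of-fit test with 2 phenotype classes has df = 2 − 1 = 1.

1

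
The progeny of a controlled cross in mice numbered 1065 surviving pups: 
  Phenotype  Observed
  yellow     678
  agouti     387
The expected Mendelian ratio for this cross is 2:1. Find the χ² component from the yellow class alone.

1.442

The 2:1 ratio has 3 parts, so with N = 1065 the expected counts are:
  yellow: 1065 × 2/3 = 710
  agouti: 1065 × 1/3 = 355
Contribution of yellow: (678 − 710)² / 710 = 1.4423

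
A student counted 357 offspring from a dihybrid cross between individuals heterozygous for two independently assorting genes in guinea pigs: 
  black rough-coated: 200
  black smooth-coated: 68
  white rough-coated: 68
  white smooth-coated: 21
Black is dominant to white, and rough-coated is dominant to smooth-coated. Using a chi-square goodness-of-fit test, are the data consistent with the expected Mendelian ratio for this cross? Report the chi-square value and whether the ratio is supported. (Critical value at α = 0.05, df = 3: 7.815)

A dihybrid F₂ with independent assortment and complete dominance at both loci gives a 9:3:3:1 phenotypic ratio.
Under the 9:3:3:1 hypothesis (Σ ratio = 16, N = 357):
  black rough-coated: 357 × 9/16 = 200.8125
  black smooth-coated: 357 × 3/16 = 66.9375
  white rough-coated: 357 × 3/16 = 66.9375
  white smooth-coated: 357 × 1/16 = 22.3125
χ² = Σ (O − E)² / E
  black rough-coated: (200 − 200.8125)² / 200.8125 = 0.0033
  black smooth-coated: (68 − 66.9375)² / 66.9375 = 0.0169
  white rough-coated: (68 − 66.9375)² / 66.9375 = 0.0169
  white smooth-coated: (21 − 22.3125)² / 22.3125 = 0.0772
χ² = 0.0033 + 0.0169 + 0.0169 + 0.0772 = 0.1143 ≈ 0.114
Degrees of freedom = 4 − 1 = 3; critical value at α = 0.05 is 7.815.
Since 0.114 < 7.815, we fail to reject the null hypothesis — the data are consistent with the 9:3:3:1 ratio.

0.114; consistent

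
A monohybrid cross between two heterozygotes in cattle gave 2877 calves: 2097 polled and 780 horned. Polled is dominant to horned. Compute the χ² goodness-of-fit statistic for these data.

For a monohybrid cross between heterozygotes with complete dominance, the expected phenotypic ratio is 3:1.
The 3:1 ratio has 4 parts, so with N = 2877 the expected counts are:
  polled: 2877 × 3/4 = 2157.75
  horned: 2877 × 1/4 = 719.25
χ² = Σ (O − E)² / E
  polled: (2097 − 2157.75)² / 2157.75 = 1.7104
  horned: (780 − 719.25)² / 719.25 = 5.1311
χ² = 1.7104 + 5.1311 = 6.8415 ≈ 6.842

6.842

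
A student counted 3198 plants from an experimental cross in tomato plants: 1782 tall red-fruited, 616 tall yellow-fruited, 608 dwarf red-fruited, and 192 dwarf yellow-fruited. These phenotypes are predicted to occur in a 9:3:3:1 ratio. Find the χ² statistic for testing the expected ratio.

Total ratio parts = 16. Expected numbers out of 3198:
  tall red-fruited: 3198 × 9/16 = 1798.875
  tall yellow-fruited: 3198 × 3/16 = 599.625
  dwarf red-fruited: 3198 × 3/16 = 599.625
  dwarf yellow-fruited: 3198 × 1/16 = 199.875
χ² = Σ (O − E)² / E
  tall red-fruited: (1782 − 1798.875)² / 1798.875 = 0.1583
  tall yellow-fruited: (616 − 599.625)² / 599.625 = 0.4472
  dwarf red-fruited: (608 − 599.625)² / 599.625 = 0.1170
  dwarf yellow-fruited: (192 − 199.875)² / 199.875 = 0.3103
χ² = 0.1583 + 0.4472 + 0.1170 + 0.3103 = 1.0328 ≈ 1.033

1.033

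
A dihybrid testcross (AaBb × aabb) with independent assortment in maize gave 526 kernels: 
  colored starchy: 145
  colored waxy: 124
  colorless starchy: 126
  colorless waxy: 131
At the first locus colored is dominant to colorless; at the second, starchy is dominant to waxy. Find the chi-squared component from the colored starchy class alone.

A dihybrid testcross with independent assortment gives a 1:1:1:1 ratio.
Total ratio parts = 4. Expected numbers out of 526:
  colored starchy: 526 × 1/4 = 131.5
  colored waxy: 526 × 1/4 = 131.5
  colorless starchy: 526 × 1/4 = 131.5
  colorless waxy: 526 × 1/4 = 131.5
Contribution of colored starchy: (145 − 131.5)² / 131.5 = 1.3859

1.386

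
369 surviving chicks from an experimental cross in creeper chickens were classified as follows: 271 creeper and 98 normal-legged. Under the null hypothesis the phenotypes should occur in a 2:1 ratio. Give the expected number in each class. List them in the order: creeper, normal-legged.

Expected counts for N = 369 under a 2:1 ratio (total parts = 3):
  creeper: 369 × 2/3 = 246
  normal-legged: 369 × 1/3 = 123

246, 123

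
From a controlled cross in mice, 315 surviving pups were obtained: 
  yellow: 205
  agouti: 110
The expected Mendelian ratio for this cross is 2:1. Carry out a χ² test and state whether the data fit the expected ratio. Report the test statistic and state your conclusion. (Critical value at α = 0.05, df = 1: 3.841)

0.357; consistent

Total ratio parts = 3. Expected numbers out of 315:
  yellow: 315 × 2/3 = 210
  agouti: 315 × 1/3 = 105
χ² = Σ (O − E)² / E
  yellow: (205 − 210)² / 210 = 0.1190
  agouti: (110 − 105)² / 105 = 0.2381
χ² = 0.1190 + 0.2381 = 0.3571 ≈ 0.357
Degrees of freedom = 2 − 1 = 1; critical value at α = 0.05 is 3.841.
Since 0.357 < 3.841, we fail to reject the null hypothesis — the data are consistent with the 2:1 ratio.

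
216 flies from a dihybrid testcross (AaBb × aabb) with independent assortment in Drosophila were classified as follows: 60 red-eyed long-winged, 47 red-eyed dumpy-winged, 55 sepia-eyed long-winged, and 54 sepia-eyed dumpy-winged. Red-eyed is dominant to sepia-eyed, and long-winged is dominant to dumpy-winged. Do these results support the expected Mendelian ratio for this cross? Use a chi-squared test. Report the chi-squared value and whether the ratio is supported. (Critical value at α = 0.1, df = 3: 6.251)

A dihybrid testcross with independent assortment gives a 1:1:1:1 ratio.
Under the 1:1:1:1 hypothesis (Σ ratio = 4, N = 216):
  red-eyed long-winged: 216 × 1/4 = 54
  red-eyed dumpy-winged: 216 × 1/4 = 54
  sepia-eyed long-winged: 216 × 1/4 = 54
  sepia-eyed dumpy-winged: 216 × 1/4 = 54
χ² = Σ (O − E)² / E
  red-eyed long-winged: (60 − 54)² / 54 = 0.6667
  red-eyed dumpy-winged: (47 − 54)² / 54 = 0.9074
  sepia-eyed long-winged: (55 − 54)² / 54 = 0.0185
  sepia-eyed dumpy-winged: (54 − 54)² / 54 = 0.0000
χ² = 0.6667 + 0.9074 + 0.0185 + 0.0000 = 1.5926 ≈ 1.593
Degrees of freedom = 4 − 1 = 3; critical value at α = 0.1 is 6.251.
Since 1.593 < 6.251, we fail to reject the null hypothesis — the data are consistent with the 1:1:1:1 ratio.

1.593; consistent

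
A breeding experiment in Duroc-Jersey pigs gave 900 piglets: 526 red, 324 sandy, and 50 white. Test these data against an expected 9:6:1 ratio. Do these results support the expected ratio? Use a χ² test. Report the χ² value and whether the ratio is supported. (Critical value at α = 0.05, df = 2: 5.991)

Expected counts for N = 900 under a 9:6:1 ratio (total parts = 16):
  red: 900 × 9/16 = 506.25
  sandy: 900 × 6/16 = 337.5
  white: 900 × 1/16 = 56.25
χ² = Σ (O − E)² / E
  red: (526 − 506.25)² / 506.25 = 0.7705
  sandy: (324 − 337.5)² / 337.5 = 0.5400
  white: (50 − 56.25)² / 56.25 = 0.6944
χ² = 0.7705 + 0.5400 + 0.6944 = 2.0049 ≈ 2.005
Degrees of freedom = 3 − 1 = 2; critical value at α = 0.05 is 5.991.
Since 2.005 < 5.991, we fail to reject the null hypothesis — the data are consistent with the 9:6:1 ratio.

2.005; consistent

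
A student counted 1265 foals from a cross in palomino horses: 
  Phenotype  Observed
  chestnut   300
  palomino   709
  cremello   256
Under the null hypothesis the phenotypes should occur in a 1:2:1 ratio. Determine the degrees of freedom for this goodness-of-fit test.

A goodness-of-fit test with 3 phenotype classes has df = 3 − 1 = 2.

2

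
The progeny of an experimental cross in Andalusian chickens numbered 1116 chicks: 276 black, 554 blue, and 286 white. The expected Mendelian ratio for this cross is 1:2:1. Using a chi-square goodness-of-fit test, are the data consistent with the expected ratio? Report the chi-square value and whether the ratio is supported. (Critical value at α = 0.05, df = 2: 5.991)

Expected counts for N = 1116 under a 1:2:1 ratio (total parts = 4):
  black: 1116 × 1/4 = 279
  blue: 1116 × 2/4 = 558
  white: 1116 × 1/4 = 279
χ² = Σ (O − E)² / E
  black: (276 − 279)² / 279 = 0.0323
  blue: (554 − 558)² / 558 = 0.0287
  white: (286 − 279)² / 279 = 0.1756
χ² = 0.0323 + 0.0287 + 0.1756 = 0.2366 ≈ 0.237
Degrees of freedom = 3 − 1 = 2; critical value at α = 0.05 is 5.991.
Since 0.237 < 5.991, we fail to reject the null hypothesis — the data are consistent with the 1:2:1 ratio.

0.237; consistent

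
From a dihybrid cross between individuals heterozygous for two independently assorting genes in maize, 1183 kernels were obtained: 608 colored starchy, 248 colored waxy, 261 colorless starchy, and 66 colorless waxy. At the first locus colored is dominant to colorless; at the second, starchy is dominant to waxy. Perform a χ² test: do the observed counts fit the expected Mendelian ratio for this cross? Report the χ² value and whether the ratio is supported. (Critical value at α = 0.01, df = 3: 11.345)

15.825; not consistent

A dihybrid F₂ with independent assortment and complete dominance at both loci gives a 9:3:3:1 phenotypic ratio.
The 9:3:3:1 ratio has 16 parts, so with N = 1183 the expected counts are:
  colored starchy: 1183 × 9/16 = 665.4375
  colored waxy: 1183 × 3/16 = 221.8125
  colorless starchy: 1183 × 3/16 = 221.8125
  colorless waxy: 1183 × 1/16 = 73.9375
χ² = Σ (O − E)² / E
  colored starchy: (608 − 665.4375)² / 665.4375 = 4.9577
  colored waxy: (248 − 221.8125)² / 221.8125 = 3.0917
  colorless starchy: (261 − 221.8125)² / 221.8125 = 6.9232
  colorless waxy: (66 − 73.9375)² / 73.9375 = 0.8521
χ² = 4.9577 + 3.0917 + 6.9232 + 0.8521 = 15.8247 ≈ 15.825
Degrees of freedom = 4 − 1 = 3; critical value at α = 0.01 is 11.345.
Since 15.825 > 11.345, we reject the null hypothesis — the data do not fit the 9:3:3:1 ratio.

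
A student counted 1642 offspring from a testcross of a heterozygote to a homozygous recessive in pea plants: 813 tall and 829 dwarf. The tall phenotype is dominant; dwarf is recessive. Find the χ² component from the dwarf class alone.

0.078

A testcross of a heterozygote (Aa × aa) gives a 1:1 phenotypic ratio.
Under the 1:1 hypothesis (Σ ratio = 2, N = 1642):
  tall: 1642 × 1/2 = 821
  dwarf: 1642 × 1/2 = 821
Contribution of dwarf: (829 − 821)² / 821 = 0.0780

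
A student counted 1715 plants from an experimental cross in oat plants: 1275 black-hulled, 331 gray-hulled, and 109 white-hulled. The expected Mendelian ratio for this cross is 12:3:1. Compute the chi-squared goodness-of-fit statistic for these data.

Expected counts for N = 1715 under a 12:3:1 ratio (total parts = 16):
  black-hulled: 1715 × 12/16 = 1286.25
  gray-hulled: 1715 × 3/16 = 321.5625
  white-hulled: 1715 × 1/16 = 107.1875
χ² = Σ (O − E)² / E
  black-hulled: (1275 − 1286.25)² / 1286.25 = 0.0984
  gray-hulled: (331 − 321.5625)² / 321.5625 = 0.2770
  white-hulled: (109 − 107.1875)² / 107.1875 = 0.0306
χ² = 0.0984 + 0.2770 + 0.0306 = 0.406

0.406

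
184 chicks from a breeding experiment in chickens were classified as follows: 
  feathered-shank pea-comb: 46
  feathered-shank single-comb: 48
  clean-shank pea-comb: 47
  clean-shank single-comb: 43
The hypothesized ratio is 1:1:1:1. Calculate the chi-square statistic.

0.304

Total ratio parts = 4. Expected numbers out of 184:
  feathered-shank pea-comb: 184 × 1/4 = 46
  feathered-shank single-comb: 184 × 1/4 = 46
  clean-shank pea-comb: 184 × 1/4 = 46
  clean-shank single-comb: 184 × 1/4 = 46
χ² = Σ (O − E)² / E
  feathered-shank pea-comb: (46 − 46)² / 46 = 0.0000
  feathered-shank single-comb: (48 − 46)² / 46 = 0.0870
  clean-shank pea-comb: (47 − 46)² / 46 = 0.0217
  clean-shank single-comb: (43 − 46)² / 46 = 0.1957
χ² = 0.0000 + 0.0870 + 0.0217 + 0.1957 = 0.3044 ≈ 0.304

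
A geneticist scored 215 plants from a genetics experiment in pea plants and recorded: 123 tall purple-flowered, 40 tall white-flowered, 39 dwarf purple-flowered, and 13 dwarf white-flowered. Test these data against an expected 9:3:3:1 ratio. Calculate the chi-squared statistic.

0.095

Expected counts for N = 215 under a 9:3:3:1 ratio (total parts = 16):
  tall purple-flowered: 215 × 9/16 = 120.9375
  tall white-flowered: 215 × 3/16 = 40.3125
  dwarf purple-flowered: 215 × 3/16 = 40.3125
  dwarf white-flowered: 215 × 1/16 = 13.4375
χ² = Σ (O − E)² / E
  tall purple-flowered: (123 − 120.9375)² / 120.9375 = 0.0352
  tall white-flowered: (40 − 40.3125)² / 40.3125 = 0.0024
  dwarf purple-flowered: (39 − 40.3125)² / 40.3125 = 0.0427
  dwarf white-flowered: (13 − 13.4375)² / 13.4375 = 0.0142
χ² = 0.0352 + 0.0024 + 0.0427 + 0.0142 = 0.0945 ≈ 0.095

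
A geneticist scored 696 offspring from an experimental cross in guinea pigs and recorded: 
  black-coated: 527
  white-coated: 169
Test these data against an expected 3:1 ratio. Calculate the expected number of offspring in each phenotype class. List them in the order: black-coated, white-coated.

Total ratio parts = 4. Expected numbers out of 696:
  black-coated: 696 × 3/4 = 522
  white-coated: 696 × 1/4 = 174

522, 174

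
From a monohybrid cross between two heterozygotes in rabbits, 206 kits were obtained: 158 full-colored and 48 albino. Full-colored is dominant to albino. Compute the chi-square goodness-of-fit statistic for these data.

For a monohybrid cross between heterozygotes with complete dominance, the expected phenotypic ratio is 3:1.
Under the 3:1 hypothesis (Σ ratio = 4, N = 206):
  full-colored: 206 × 3/4 = 154.5
  albino: 206 × 1/4 = 51.5
χ² = Σ (O − E)² / E
  full-colored: (158 − 154.5)² / 154.5 = 0.0793
  albino: (48 − 51.5)² / 51.5 = 0.2379
χ² = 0.0793 + 0.2379 = 0.3172 ≈ 0.317

0.317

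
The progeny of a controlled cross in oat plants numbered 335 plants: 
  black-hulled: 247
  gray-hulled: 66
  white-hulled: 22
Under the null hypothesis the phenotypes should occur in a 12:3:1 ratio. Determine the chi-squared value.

Under the 12:3:1 hypothesis (Σ ratio = 16, N = 335):
  black-hulled: 335 × 12/16 = 251.25
  gray-hulled: 335 × 3/16 = 62.8125
  white-hulled: 335 × 1/16 = 20.9375
χ² = Σ (O − E)² / E
  black-hulled: (247 − 251.25)² / 251.25 = 0.0719
  gray-hulled: (66 − 62.8125)² / 62.8125 = 0.1618
  white-hulled: (22 − 20.9375)² / 20.9375 = 0.0539
χ² = 0.0719 + 0.1618 + 0.0539 = 0.2876 ≈ 0.288

0.288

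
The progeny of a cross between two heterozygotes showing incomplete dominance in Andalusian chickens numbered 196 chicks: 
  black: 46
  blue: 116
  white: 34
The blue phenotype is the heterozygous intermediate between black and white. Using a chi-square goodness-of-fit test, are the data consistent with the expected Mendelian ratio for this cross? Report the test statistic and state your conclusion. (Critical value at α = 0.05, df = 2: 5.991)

8.082; not consistent

With incomplete dominance, a heterozygote × heterozygote cross gives a 1:2:1 phenotypic ratio.
The 1:2:1 ratio has 4 parts, so with N = 196 the expected counts are:
  black: 196 × 1/4 = 49
  blue: 196 × 2/4 = 98
  white: 196 × 1/4 = 49
χ² = Σ (O − E)² / E
  black: (46 − 49)² / 49 = 0.1837
  blue: (116 − 98)² / 98 = 3.3061
  white: (34 − 49)² / 49 = 4.5918
χ² = 0.1837 + 3.3061 + 4.5918 = 8.0816 ≈ 8.082
Degrees of freedom = 3 − 1 = 2; critical value at α = 0.05 is 5.991.
Since 8.082 > 5.991, we reject the null hypothesis — the data do not fit the 1:2:1 ratio.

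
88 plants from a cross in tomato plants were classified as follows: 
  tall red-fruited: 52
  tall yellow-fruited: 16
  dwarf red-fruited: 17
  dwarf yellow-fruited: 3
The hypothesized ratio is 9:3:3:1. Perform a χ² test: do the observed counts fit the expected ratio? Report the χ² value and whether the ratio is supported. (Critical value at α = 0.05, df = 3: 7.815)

1.293; consistent

Expected counts for N = 88 under a 9:3:3:1 ratio (total parts = 16):
  tall red-fruited: 88 × 9/16 = 49.5
  tall yellow-fruited: 88 × 3/16 = 16.5
  dwarf red-fruited: 88 × 3/16 = 16.5
  dwarf yellow-fruited: 88 × 1/16 = 5.5
χ² = Σ (O − E)² / E
  tall red-fruited: (52 − 49.5)² / 49.5 = 0.1263
  tall yellow-fruited: (16 − 16.5)² / 16.5 = 0.0152
  dwarf red-fruited: (17 − 16.5)² / 16.5 = 0.0152
  dwarf yellow-fruited: (3 − 5.5)² / 5.5 = 1.1364
χ² = 0.1263 + 0.0152 + 0.0152 + 1.1364 = 1.2931 ≈ 1.293
Degrees of freedom = 4 − 1 = 3; critical value at α = 0.05 is 7.815.
Since 1.293 < 7.815, we fail to reject the null hypothesis — the data are consistent with the 9:3:3:1 ratio.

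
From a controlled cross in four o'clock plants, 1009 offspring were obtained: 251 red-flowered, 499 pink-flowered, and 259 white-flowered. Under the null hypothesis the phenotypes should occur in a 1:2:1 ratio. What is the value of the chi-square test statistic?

Under the 1:2:1 hypothesis (Σ ratio = 4, N = 1009):
  red-flowered: 1009 × 1/4 = 252.25
  pink-flowered: 1009 × 2/4 = 504.5
  white-flowered: 1009 × 1/4 = 252.25
χ² = Σ (O − E)² / E
  red-flowered: (251 − 252.25)² / 252.25 = 0.0062
  pink-flowered: (499 − 504.5)² / 504.5 = 0.0600
  white-flowered: (259 − 252.25)² / 252.25 = 0.1806
χ² = 0.0062 + 0.0600 + 0.1806 = 0.2468 ≈ 0.247

0.247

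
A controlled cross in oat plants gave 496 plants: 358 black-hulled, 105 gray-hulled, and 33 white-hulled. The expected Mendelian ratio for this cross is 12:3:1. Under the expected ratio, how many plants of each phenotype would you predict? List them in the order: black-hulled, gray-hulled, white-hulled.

Under the 12:3:1 hypothesis (Σ ratio = 16, N = 496):
  black-hulled: 496 × 12/16 = 372
  gray-hulled: 496 × 3/16 = 93
  white-hulled: 496 × 1/16 = 31

372, 93, 31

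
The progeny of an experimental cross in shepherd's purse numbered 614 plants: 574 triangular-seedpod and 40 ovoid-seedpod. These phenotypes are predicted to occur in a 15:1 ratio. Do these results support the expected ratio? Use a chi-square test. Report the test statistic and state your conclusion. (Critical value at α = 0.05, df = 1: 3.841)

Under the 15:1 hypothesis (Σ ratio = 16, N = 614):
  triangular-seedpod: 614 × 15/16 = 575.625
  ovoid-seedpod: 614 × 1/16 = 38.375
χ² = Σ (O − E)² / E
  triangular-seedpod: (574 − 575.625)² / 575.625 = 0.0046
  ovoid-seedpod: (40 − 38.375)² / 38.375 = 0.0688
χ² = 0.0046 + 0.0688 = 0.0734 ≈ 0.073
Degrees of freedom = 2 − 1 = 1; critical value at α = 0.05 is 3.841.
Since 0.073 < 3.841, we fail to reject the null hypothesis — the data are consistent with the 15:1 ratio.

0.073; consistent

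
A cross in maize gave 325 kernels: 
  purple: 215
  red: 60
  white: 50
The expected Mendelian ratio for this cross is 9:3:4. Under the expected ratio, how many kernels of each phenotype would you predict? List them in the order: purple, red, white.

182.8125, 60.9375, 81.25

Under the 9:3:4 hypothesis (Σ ratio = 16, N = 325):
  purple: 325 × 9/16 = 182.8125
  red: 325 × 3/16 = 60.9375
  white: 325 × 4/16 = 81.25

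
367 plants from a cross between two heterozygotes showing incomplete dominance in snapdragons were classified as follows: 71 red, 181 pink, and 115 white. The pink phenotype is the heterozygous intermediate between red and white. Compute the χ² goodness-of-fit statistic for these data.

10.619

With incomplete dominance, a heterozygote × heterozygote cross gives a 1:2:1 phenotypic ratio.
Total ratio parts = 4. Expected numbers out of 367:
  red: 367 × 1/4 = 91.75
  pink: 367 × 2/4 = 183.5
  white: 367 × 1/4 = 91.75
χ² = Σ (O − E)² / E
  red: (71 − 91.75)² / 91.75 = 4.6928
  pink: (181 − 183.5)² / 183.5 = 0.0341
  white: (115 − 91.75)² / 91.75 = 5.8917
χ² = 4.6928 + 0.0341 + 5.8917 = 10.6186 ≈ 10.619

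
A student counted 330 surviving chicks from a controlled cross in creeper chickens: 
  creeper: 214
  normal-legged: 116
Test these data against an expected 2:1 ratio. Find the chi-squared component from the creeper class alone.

0.164

The 2:1 ratio has 3 parts, so with N = 330 the expected counts are:
  creeper: 330 × 2/3 = 220
  normal-legged: 330 × 1/3 = 110
Contribution of creeper: (214 − 220)² / 220 = 0.1636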